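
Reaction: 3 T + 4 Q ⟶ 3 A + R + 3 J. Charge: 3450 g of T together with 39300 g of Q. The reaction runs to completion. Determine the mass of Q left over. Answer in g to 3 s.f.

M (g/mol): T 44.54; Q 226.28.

15900 g

n(T) = 3450 / 44.54 = 77.46 mol
n(Q) = 39300 / 226.28 = 173.7 mol
n/ν → T: 25.82, Q: 43.43; T is limiting.
Q consumed = (4/3) × 77.46 = 103.3 mol
Q remaining = 173.7 − 103.3 = 70.40 mol
mass = 70.40 × 226.28 = 15930 g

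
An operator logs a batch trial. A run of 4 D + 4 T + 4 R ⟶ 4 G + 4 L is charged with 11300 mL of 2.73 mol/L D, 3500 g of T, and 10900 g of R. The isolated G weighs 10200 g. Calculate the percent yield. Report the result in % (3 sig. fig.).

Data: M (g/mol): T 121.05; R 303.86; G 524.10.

n(D) = 2.73 × 11300/1000 = 30.85 mol
n(T) = 3500 / 121.05 = 28.91 mol
n(R) = 10900 / 303.86 = 35.87 mol
n/ν → D: 7.713, T: 7.228, R: 8.968; T is limiting.
theoretical n(G) = (4/4) × 28.91 = 28.91 mol → 15150 g
% yield = 10200 / 15150 × 100 = 67.33 %

67.3 %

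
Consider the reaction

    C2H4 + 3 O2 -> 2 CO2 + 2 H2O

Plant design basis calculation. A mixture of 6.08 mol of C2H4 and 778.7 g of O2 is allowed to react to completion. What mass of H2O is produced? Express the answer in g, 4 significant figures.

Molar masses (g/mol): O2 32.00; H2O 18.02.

219.1 g

n(C2H4) = 6.080 mol
n(O2) = 778.7 / 32.00 = 24.33 mol
n/ν for C2H4 = 6.080/1 = 6.080
n/ν for O2 = 24.33/3 = 8.110
Smallest n/ν is C2H4 → limiting reagent.
n(H2O) = (2/1) × 6.080 = 12.16 mol
mass = 12.16 × 18.02 = 219.1 g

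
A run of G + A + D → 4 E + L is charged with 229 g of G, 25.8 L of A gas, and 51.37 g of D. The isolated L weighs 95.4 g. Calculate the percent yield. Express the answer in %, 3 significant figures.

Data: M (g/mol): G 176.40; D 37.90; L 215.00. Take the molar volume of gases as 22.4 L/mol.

38.5 %

n(G) = 229.0 / 176.40 = 1.298 mol
n(A) = 25.80 / 22.4 = 1.152 mol
n(D) = 51.37 / 37.90 = 1.355 mol
n/ν → G: 1.298, A: 1.152, D: 1.355; A is limiting.
theoretical n(L) = (1/1) × 1.152 = 1.152 mol → 247.7 g
% yield = 95.4 / 247.7 × 100 = 38.51 %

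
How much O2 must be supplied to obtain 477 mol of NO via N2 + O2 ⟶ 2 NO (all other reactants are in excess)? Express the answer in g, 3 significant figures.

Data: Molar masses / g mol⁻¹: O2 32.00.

n(NO) = 477.0 mol
n(O2) = (1/2) × 477.0 = 238.5 mol
mass = 238.5 × 32.00 = 7632 g

7630 g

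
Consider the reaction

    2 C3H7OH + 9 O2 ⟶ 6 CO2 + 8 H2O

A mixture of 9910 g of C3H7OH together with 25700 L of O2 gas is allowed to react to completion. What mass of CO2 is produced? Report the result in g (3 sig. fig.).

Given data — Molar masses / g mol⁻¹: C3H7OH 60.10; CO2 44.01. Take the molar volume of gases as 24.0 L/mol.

21800 g

n(C3H7OH) = 9910 / 60.10 = 164.9 mol
n(O2) = 25700 / 24.0 = 1071 mol
n/ν → C3H7OH: 82.45, O2: 119.0; C3H7OH is limiting.
n(CO2) = (6/2) × 164.9 = 494.7 mol
mass = 494.7 × 44.01 = 21770 g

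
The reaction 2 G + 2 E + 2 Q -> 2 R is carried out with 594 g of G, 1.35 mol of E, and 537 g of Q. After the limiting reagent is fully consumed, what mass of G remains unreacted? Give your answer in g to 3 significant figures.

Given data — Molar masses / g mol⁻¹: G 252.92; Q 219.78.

253 g

n(G) = 594.0 / 252.92 = 2.349 mol
n(E) = 1.350 mol
n(Q) = 537.0 / 219.78 = 2.443 mol
n/ν → G: 1.175, E: 0.6750, Q: 1.222; E is limiting.
G consumed = (2/2) × 1.350 = 1.350 mol
G remaining = 2.349 − 1.350 = 0.9990 mol
mass = 0.9990 × 252.92 = 252.7 g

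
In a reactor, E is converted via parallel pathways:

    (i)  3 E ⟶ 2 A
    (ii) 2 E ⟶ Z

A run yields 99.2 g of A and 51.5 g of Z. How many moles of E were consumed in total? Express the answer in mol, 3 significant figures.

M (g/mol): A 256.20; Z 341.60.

0.882 mol

n(A) = 99.2 / 256.20 = 0.3872 mol
n(Z) = 51.5 / 341.60 = 0.1508 mol
n(E) via (i) = (3/2)×0.3872 = 0.5808 mol
n(E) via (ii) = (2/1)×0.1508 = 0.3016 mol
total n(E) = 0.5808 + 0.3016 = 0.8824 mol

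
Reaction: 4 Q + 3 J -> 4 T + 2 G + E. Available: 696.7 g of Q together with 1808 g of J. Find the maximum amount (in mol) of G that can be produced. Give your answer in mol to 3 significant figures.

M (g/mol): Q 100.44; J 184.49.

3.47 mol

n(Q) = 696.7 / 100.44 = 6.936 mol
n(J) = 1808 / 184.49 = 9.800 mol
n/ν → Q: 1.734, J: 3.267; Q is limiting.
n(G) = (2/4) × 6.936 = 3.468 mol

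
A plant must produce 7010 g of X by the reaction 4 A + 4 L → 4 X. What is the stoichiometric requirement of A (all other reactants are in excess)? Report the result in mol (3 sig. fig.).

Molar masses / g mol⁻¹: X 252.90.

n(X) = 7010 / 252.90 = 27.72 mol
n(A) = (4/4) × 27.72 = 27.72 mol

27.7 mol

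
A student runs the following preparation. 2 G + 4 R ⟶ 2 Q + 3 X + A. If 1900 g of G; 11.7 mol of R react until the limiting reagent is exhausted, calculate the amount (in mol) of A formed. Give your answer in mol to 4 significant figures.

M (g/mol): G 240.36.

2.925 mol

n(G) = 1900 / 240.36 = 7.905 mol
n(R) = 11.70 mol
n/ν for G = 7.905/2 = 3.953
n/ν for R = 11.70/4 = 2.925
Smallest n/ν is R → limiting reagent.
n(A) = (1/4) × 11.70 = 2.925 mol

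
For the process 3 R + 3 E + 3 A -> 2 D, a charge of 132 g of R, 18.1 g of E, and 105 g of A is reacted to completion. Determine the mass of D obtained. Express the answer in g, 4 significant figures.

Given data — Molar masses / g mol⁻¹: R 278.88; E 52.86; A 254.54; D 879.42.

200.8 g

n(R) = 132.0 / 278.88 = 0.4733 mol
n(E) = 18.10 / 52.86 = 0.3424 mol
n(A) = 105.0 / 254.54 = 0.4125 mol
n/ν → R: 0.1578, E: 0.1141, A: 0.1375; E is limiting.
n(D) = (2/3) × 0.3424 = 0.2283 mol
mass = 0.2283 × 879.42 = 200.8 g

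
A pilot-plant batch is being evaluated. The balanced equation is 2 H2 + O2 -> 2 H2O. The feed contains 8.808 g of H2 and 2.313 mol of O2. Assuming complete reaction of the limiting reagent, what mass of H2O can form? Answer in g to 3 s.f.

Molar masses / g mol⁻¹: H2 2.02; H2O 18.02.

n(H2) = 8.808 / 2.02 = 4.360 mol
n(O2) = 2.313 mol
n/ν for H2 = 4.360/2 = 2.180
n/ν for O2 = 2.313/1 = 2.313
Smallest n/ν is H2 → limiting reagent.
n(H2O) = (2/2) × 4.360 = 4.360 mol
mass = 4.360 × 18.02 = 78.57 g

78.6 g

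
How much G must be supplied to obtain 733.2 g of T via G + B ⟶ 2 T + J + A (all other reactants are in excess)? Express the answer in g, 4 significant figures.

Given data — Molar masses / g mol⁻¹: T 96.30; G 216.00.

822.3 g

n(T) = 733.2 / 96.30 = 7.614 mol
n(G) = (1/2) × 7.614 = 3.807 mol
mass = 3.807 × 216.00 = 822.3 g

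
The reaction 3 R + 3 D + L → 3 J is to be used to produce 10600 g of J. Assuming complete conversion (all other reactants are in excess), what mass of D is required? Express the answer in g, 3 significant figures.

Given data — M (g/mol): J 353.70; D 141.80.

4250 g

n(J) = 10600 / 353.70 = 29.97 mol
n(D) = (3/3) × 29.97 = 29.97 mol
mass = 29.97 × 141.80 = 4250 g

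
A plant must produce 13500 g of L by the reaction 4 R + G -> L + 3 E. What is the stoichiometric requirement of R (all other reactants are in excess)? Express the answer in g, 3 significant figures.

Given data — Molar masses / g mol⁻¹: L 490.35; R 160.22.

17600 g

n(L) = 13500 / 490.35 = 27.53 mol
n(R) = (4/1) × 27.53 = 110.1 mol
mass = 110.1 × 160.22 = 17640 g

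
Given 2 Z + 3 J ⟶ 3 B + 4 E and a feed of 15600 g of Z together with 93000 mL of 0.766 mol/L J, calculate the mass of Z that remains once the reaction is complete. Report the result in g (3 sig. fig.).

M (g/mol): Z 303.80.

n(Z) = 15600 / 303.80 = 51.35 mol
n(J) = 0.766 × 93000/1000 = 71.24 mol
n/ν → Z: 25.68, J: 23.75; J is limiting.
Z consumed = (2/3) × 71.24 = 47.49 mol
Z remaining = 51.35 − 47.49 = 3.860 mol
mass = 3.860 × 303.80 = 1173 g

1170 g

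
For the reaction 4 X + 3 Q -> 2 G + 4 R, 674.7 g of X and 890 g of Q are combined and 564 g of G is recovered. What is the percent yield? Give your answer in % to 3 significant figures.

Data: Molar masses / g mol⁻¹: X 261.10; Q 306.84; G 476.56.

n(X) = 674.7 / 261.10 = 2.584 mol
n(Q) = 890.0 / 306.84 = 2.901 mol
n/ν for X = 2.584/4 = 0.6460
n/ν for Q = 2.901/3 = 0.9670
Smallest n/ν is X → limiting reagent.
theoretical n(G) = (2/4) × 2.584 = 1.292 mol → 615.7 g
% yield = 564 / 615.7 × 100 = 91.60 %

91.6 %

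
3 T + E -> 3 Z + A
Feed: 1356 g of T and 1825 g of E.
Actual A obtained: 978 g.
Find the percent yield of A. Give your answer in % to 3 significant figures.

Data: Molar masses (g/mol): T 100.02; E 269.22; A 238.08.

n(T) = 1356 / 100.02 = 13.56 mol
n(E) = 1825 / 269.22 = 6.779 mol
n/ν for T = 13.56/3 = 4.520
n/ν for E = 6.779/1 = 6.779
Smallest n/ν is T → limiting reagent.
theoretical n(A) = (1/3) × 13.56 = 4.520 mol → 1076 g
% yield = 978 / 1076 × 100 = 90.89 %

90.9 %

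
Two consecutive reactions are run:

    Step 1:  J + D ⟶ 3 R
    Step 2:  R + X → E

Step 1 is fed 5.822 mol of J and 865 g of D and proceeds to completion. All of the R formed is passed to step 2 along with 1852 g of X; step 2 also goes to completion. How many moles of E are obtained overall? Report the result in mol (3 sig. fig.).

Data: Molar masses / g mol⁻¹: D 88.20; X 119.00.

15.6 mol

Step 1:
n(J) = 5.822 mol
n(D) = 865.0 / 88.20 = 9.807 mol
n/ν for J = 5.822/1 = 5.822
n/ν for D = 9.807/1 = 9.807
Smallest n/ν is J → limiting reagent.
n(R) produced = (3/1) × 5.822 = 17.47 mol
Step 2:
n(R) available = 17.47 mol
n(X) = 1852 / 119.00 = 15.56 mol
n/ν for R = 17.47/1 = 17.47
n/ν for X = 15.56/1 = 15.56
Smallest n/ν is X → limiting reagent.
n(E) = (1/1) × 15.56 = 15.56 mol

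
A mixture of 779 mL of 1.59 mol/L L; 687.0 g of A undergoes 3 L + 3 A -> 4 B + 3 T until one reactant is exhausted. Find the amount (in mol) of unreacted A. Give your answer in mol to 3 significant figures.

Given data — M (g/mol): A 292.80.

n(L) = 1.59 × 779.0/1000 = 1.239 mol
n(A) = 687.0 / 292.80 = 2.346 mol
n/ν for L = 1.239/3 = 0.4130
n/ν for A = 2.346/3 = 0.7820
Smallest n/ν is L → limiting reagent.
A consumed = (3/3) × 1.239 = 1.239 mol
A remaining = 2.346 − 1.239 = 1.107 mol

1.11 mol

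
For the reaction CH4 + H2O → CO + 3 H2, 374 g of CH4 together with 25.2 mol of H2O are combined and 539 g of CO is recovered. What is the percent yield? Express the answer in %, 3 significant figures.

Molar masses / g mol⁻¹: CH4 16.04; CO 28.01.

n(CH4) = 374.0 / 16.04 = 23.32 mol
n(H2O) = 25.20 mol
n/ν for CH4 = 23.32/1 = 23.32
n/ν for H2O = 25.20/1 = 25.20
Smallest n/ν is CH4 → limiting reagent.
theoretical n(CO) = (1/1) × 23.32 = 23.32 mol → 653.2 g
% yield = 539 / 653.2 × 100 = 82.52 %

82.5 %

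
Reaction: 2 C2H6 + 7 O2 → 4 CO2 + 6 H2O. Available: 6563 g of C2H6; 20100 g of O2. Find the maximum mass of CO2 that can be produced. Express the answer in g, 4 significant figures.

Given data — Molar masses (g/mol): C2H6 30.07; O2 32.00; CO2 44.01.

n(C2H6) = 6563 / 30.07 = 218.3 mol
n(O2) = 20100 / 32.00 = 628.1 mol
n/ν → C2H6: 109.2, O2: 89.73; O2 is limiting.
n(CO2) = (4/7) × 628.1 = 358.9 mol
mass = 358.9 × 44.01 = 15800 g

15800 g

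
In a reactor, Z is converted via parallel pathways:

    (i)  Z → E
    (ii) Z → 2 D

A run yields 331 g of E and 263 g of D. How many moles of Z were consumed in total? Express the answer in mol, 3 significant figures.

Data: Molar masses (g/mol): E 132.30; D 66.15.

4.49 mol

n(E) = 331 / 132.30 = 2.502 mol
n(D) = 263 / 66.15 = 3.976 mol
n(Z) via (i) = (1/1)×2.502 = 2.502 mol
n(Z) via (ii) = (1/2)×3.976 = 1.988 mol
total n(Z) = 2.502 + 1.988 = 4.490 mol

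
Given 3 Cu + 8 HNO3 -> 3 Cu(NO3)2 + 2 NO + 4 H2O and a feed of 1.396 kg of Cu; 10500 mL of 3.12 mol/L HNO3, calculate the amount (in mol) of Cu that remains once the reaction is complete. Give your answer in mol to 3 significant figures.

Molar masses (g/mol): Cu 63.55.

9.68 mol

n(Cu) = 1.396×1000 / 63.55 = 21.97 mol
n(HNO3) = 3.12 × 10500/1000 = 32.76 mol
n/ν for Cu = 21.97/3 = 7.323
n/ν for HNO3 = 32.76/8 = 4.095
Smallest n/ν is HNO3 → limiting reagent.
Cu consumed = (3/8) × 32.76 = 12.29 mol
Cu remaining = 21.97 − 12.29 = 9.680 mol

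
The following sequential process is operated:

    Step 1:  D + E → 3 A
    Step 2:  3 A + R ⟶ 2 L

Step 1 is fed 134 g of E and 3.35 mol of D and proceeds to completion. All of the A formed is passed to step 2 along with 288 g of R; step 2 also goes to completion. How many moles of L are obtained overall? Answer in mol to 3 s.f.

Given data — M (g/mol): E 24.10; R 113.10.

5.09 mol

Step 1:
n(E) = 134.0 / 24.10 = 5.560 mol
n(D) = 3.350 mol
n/ν for E = 5.560/1 = 5.560
n/ν for D = 3.350/1 = 3.350
Smallest n/ν is D → limiting reagent.
n(A) produced = (3/1) × 3.350 = 10.05 mol
Step 2:
n(A) available = 10.05 mol
n(R) = 288.0 / 113.10 = 2.546 mol
n/ν for A = 10.05/3 = 3.350
n/ν for R = 2.546/1 = 2.546
Smallest n/ν is R → limiting reagent.
n(L) = (2/1) × 2.546 = 5.092 mol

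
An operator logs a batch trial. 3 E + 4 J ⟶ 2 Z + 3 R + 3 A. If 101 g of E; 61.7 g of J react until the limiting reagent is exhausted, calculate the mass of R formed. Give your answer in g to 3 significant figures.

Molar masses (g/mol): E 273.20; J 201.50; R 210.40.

n(E) = 101.0 / 273.20 = 0.3697 mol
n(J) = 61.70 / 201.50 = 0.3062 mol
n/ν for E = 0.3697/3 = 0.1232
n/ν for J = 0.3062/4 = 0.07655
Smallest n/ν is J → limiting reagent.
n(R) = (3/4) × 0.3062 = 0.2297 mol
mass = 0.2297 × 210.40 = 48.33 g

48.3 g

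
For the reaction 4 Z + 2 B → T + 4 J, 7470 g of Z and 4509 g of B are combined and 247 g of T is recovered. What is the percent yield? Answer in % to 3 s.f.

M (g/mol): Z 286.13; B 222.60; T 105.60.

n(Z) = 7470 / 286.13 = 26.11 mol
n(B) = 4509 / 222.60 = 20.26 mol
n/ν for Z = 26.11/4 = 6.528
n/ν for B = 20.26/2 = 10.13
Smallest n/ν is Z → limiting reagent.
theoretical n(T) = (1/4) × 26.11 = 6.528 mol → 689.4 g
% yield = 247 / 689.4 × 100 = 35.83 %

35.8 %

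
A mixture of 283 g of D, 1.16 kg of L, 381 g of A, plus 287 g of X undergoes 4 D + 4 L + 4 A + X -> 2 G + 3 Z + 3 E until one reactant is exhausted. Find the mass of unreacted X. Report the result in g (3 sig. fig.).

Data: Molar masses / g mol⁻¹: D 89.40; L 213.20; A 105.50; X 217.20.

115 g

n(D) = 283.0 / 89.40 = 3.166 mol
n(L) = 1.160×1000 / 213.20 = 5.441 mol
n(A) = 381.0 / 105.50 = 3.611 mol
n(X) = 287.0 / 217.20 = 1.321 mol
n/ν for D = 3.166/4 = 0.7915
n/ν for L = 5.441/4 = 1.360
n/ν for A = 3.611/4 = 0.9028
n/ν for X = 1.321/1 = 1.321
Smallest n/ν is D → limiting reagent.
X consumed = (1/4) × 3.166 = 0.7915 mol
X remaining = 1.321 − 0.7915 = 0.5295 mol
mass = 0.5295 × 217.20 = 115.0 g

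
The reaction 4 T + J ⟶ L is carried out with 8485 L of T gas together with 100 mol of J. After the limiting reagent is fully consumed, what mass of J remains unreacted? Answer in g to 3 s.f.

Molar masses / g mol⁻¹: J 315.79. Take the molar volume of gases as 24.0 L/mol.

n(T) = 8485 / 24.0 = 353.5 mol
n(J) = 100.0 mol
n/ν → T: 88.38, J: 100.0; T is limiting.
J consumed = (1/4) × 353.5 = 88.38 mol
J remaining = 100.0 − 88.38 = 11.62 mol
mass = 11.62 × 315.79 = 3669 g

3670 g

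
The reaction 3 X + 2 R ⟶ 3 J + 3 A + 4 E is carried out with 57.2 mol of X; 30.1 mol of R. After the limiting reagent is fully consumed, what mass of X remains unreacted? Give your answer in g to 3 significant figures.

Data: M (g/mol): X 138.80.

n(X) = 57.20 mol
n(R) = 30.10 mol
n/ν → X: 19.07, R: 15.05; R is limiting.
X consumed = (3/2) × 30.10 = 45.15 mol
X remaining = 57.20 − 45.15 = 12.05 mol
mass = 12.05 × 138.80 = 1673 g

1670 g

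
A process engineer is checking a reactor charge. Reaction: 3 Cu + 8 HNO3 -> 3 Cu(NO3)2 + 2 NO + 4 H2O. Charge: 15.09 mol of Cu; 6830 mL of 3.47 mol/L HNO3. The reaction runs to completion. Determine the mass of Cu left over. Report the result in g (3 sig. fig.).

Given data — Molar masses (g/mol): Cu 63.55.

394 g

n(Cu) = 15.09 mol
n(HNO3) = 3.47 × 6830/1000 = 23.70 mol
n/ν for Cu = 15.09/3 = 5.030
n/ν for HNO3 = 23.70/8 = 2.963
Smallest n/ν is HNO3 → limiting reagent.
Cu consumed = (3/8) × 23.70 = 8.888 mol
Cu remaining = 15.09 − 8.888 = 6.202 mol
mass = 6.202 × 63.55 = 394.1 g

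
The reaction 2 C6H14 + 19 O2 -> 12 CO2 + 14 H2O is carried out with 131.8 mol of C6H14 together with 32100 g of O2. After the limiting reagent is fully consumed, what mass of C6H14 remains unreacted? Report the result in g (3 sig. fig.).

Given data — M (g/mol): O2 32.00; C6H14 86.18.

2260 g

n(C6H14) = 131.8 mol
n(O2) = 32100 / 32.00 = 1003 mol
n/ν for C6H14 = 131.8/2 = 65.90
n/ν for O2 = 1003/19 = 52.79
Smallest n/ν is O2 → limiting reagent.
C6H14 consumed = (2/19) × 1003 = 105.6 mol
C6H14 remaining = 131.8 − 105.6 = 26.20 mol
mass = 26.20 × 86.18 = 2258 g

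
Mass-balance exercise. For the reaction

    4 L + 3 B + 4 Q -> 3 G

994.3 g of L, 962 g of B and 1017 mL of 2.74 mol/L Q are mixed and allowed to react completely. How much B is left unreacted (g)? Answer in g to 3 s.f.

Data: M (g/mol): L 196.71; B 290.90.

354 g

n(L) = 994.3 / 196.71 = 5.055 mol
n(B) = 962.0 / 290.90 = 3.307 mol
n(Q) = 2.74 × 1017/1000 = 2.787 mol
n/ν → L: 1.264, B: 1.102, Q: 0.6968; Q is limiting.
B consumed = (3/4) × 2.787 = 2.090 mol
B remaining = 3.307 − 2.090 = 1.217 mol
mass = 1.217 × 290.90 = 354.0 g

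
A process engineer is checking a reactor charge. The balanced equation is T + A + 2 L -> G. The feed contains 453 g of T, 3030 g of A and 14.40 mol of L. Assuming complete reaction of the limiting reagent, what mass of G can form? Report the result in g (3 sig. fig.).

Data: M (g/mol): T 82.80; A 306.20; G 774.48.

4240 g

n(T) = 453.0 / 82.80 = 5.471 mol
n(A) = 3030 / 306.20 = 9.895 mol
n(L) = 14.40 mol
n/ν for T = 5.471/1 = 5.471
n/ν for A = 9.895/1 = 9.895
n/ν for L = 14.40/2 = 7.200
Smallest n/ν is T → limiting reagent.
n(G) = (1/1) × 5.471 = 5.471 mol
mass = 5.471 × 774.48 = 4237 g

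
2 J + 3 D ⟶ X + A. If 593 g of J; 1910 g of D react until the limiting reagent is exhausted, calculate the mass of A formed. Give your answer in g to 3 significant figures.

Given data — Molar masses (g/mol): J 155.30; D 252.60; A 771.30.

1470 g

n(J) = 593.0 / 155.30 = 3.818 mol
n(D) = 1910 / 252.60 = 7.561 mol
n/ν → J: 1.909, D: 2.520; J is limiting.
n(A) = (1/2) × 3.818 = 1.909 mol
mass = 1.909 × 771.30 = 1472 g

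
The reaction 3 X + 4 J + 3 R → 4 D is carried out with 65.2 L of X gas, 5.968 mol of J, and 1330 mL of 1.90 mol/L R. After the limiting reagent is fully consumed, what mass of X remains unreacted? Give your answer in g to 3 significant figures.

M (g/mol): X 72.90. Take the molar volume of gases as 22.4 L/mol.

28.0 g

n(X) = 65.20 / 22.4 = 2.911 mol
n(J) = 5.968 mol
n(R) = 1.90 × 1330/1000 = 2.527 mol
n/ν → X: 0.9703, J: 1.492, R: 0.8423; R is limiting.
X consumed = (3/3) × 2.527 = 2.527 mol
X remaining = 2.911 − 2.527 = 0.3840 mol
mass = 0.3840 × 72.90 = 27.99 g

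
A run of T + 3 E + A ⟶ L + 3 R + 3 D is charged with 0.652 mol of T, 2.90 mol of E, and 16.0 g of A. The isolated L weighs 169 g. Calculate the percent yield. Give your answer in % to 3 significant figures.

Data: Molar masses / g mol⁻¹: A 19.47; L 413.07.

n(T) = 0.6520 mol
n(E) = 2.900 mol
n(A) = 16.00 / 19.47 = 0.8218 mol
n/ν → T: 0.6520, E: 0.9667, A: 0.8218; T is limiting.
theoretical n(L) = (1/1) × 0.6520 = 0.6520 mol → 269.3 g
% yield = 169 / 269.3 × 100 = 62.76 %

62.8 %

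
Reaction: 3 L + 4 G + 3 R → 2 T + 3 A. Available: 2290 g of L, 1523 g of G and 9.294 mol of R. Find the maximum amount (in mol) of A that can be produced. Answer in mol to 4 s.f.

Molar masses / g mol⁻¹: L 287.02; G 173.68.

6.577 mol

n(L) = 2290 / 287.02 = 7.979 mol
n(G) = 1523 / 173.68 = 8.769 mol
n(R) = 9.294 mol
n/ν → L: 2.660, G: 2.192, R: 3.098; G is limiting.
n(A) = (3/4) × 8.769 = 6.577 mol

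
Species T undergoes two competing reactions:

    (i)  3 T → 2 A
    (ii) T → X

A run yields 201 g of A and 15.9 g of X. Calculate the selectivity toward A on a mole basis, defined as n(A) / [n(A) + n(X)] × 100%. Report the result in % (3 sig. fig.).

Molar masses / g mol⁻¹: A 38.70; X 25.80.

89.4 %

n(A) = 201 / 38.70 = 5.194 mol
n(X) = 15.9 / 25.80 = 0.6163 mol
selectivity = 5.194/(5.194+0.6163) × 100 = 89.39 %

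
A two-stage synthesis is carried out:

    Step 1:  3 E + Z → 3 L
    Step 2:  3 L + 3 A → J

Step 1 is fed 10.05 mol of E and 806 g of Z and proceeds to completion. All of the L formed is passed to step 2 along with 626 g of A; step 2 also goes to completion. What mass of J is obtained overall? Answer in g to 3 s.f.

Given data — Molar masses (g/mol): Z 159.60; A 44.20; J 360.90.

Step 1:
n(E) = 10.05 mol
n(Z) = 806.0 / 159.60 = 5.050 mol
n/ν for E = 10.05/3 = 3.350
n/ν for Z = 5.050/1 = 5.050
Smallest n/ν is E → limiting reagent.
n(L) produced = (3/3) × 10.05 = 10.05 mol
Step 2:
n(L) available = 10.05 mol
n(A) = 626.0 / 44.20 = 14.16 mol
n/ν for L = 10.05/3 = 3.350
n/ν for A = 14.16/3 = 4.720
Smallest n/ν is L → limiting reagent.
n(J) = (1/3) × 10.05 = 3.350 mol
mass = 3.350 × 360.90 = 1209 g

1210 g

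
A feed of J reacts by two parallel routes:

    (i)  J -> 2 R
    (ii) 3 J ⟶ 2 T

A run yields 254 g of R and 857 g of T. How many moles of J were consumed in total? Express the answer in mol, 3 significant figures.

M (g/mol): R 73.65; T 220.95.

n(R) = 254 / 73.65 = 3.449 mol
n(T) = 857 / 220.95 = 3.879 mol
n(J) via (i) = (1/2)×3.449 = 1.725 mol
n(J) via (ii) = (3/2)×3.879 = 5.819 mol
total n(J) = 1.725 + 5.819 = 7.544 mol

7.54 mol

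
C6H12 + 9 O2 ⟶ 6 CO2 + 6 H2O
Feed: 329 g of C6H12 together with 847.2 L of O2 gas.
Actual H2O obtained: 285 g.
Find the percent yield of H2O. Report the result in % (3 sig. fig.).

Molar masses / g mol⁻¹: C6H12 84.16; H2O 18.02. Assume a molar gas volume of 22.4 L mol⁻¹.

n(C6H12) = 329.0 / 84.16 = 3.909 mol
n(O2) = 847.2 / 22.4 = 37.82 mol
n/ν for C6H12 = 3.909/1 = 3.909
n/ν for O2 = 37.82/9 = 4.202
Smallest n/ν is C6H12 → limiting reagent.
theoretical n(H2O) = (6/1) × 3.909 = 23.45 mol → 422.6 g
% yield = 285 / 422.6 × 100 = 67.44 %

67.4 %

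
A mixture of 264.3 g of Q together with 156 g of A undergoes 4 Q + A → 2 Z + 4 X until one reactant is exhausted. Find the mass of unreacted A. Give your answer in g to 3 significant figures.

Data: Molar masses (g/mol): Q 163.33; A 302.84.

n(Q) = 264.3 / 163.33 = 1.618 mol
n(A) = 156.0 / 302.84 = 0.5151 mol
n/ν → Q: 0.4045, A: 0.5151; Q is limiting.
A consumed = (1/4) × 1.618 = 0.4045 mol
A remaining = 0.5151 − 0.4045 = 0.1106 mol
mass = 0.1106 × 302.84 = 33.49 g

33.5 g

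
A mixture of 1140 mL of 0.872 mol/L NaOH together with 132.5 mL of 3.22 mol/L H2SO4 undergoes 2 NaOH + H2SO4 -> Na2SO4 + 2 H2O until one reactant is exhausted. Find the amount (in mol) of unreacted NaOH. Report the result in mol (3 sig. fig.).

0.141 mol

n(NaOH) = 0.872 × 1140/1000 = 0.9941 mol
n(H2SO4) = 3.22 × 132.5/1000 = 0.4267 mol
n/ν for NaOH = 0.9941/2 = 0.4971
n/ν for H2SO4 = 0.4267/1 = 0.4267
Smallest n/ν is H2SO4 → limiting reagent.
NaOH consumed = (2/1) × 0.4267 = 0.8534 mol
NaOH remaining = 0.9941 − 0.8534 = 0.1407 mol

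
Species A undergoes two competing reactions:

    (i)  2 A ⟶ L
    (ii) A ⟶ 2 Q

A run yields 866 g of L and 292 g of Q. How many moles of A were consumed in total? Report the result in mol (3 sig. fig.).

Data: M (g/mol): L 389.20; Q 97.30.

n(L) = 866 / 389.20 = 2.225 mol
n(Q) = 292 / 97.30 = 3.001 mol
n(A) via (i) = (2/1)×2.225 = 4.450 mol
n(A) via (ii) = (1/2)×3.001 = 1.501 mol
total n(A) = 4.450 + 1.501 = 5.951 mol

5.95 mol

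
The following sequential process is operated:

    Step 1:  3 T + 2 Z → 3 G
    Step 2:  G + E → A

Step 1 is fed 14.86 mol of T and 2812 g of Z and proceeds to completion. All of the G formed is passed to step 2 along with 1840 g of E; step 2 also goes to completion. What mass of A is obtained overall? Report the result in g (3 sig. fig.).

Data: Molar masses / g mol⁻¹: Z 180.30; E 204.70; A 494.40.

4440 g

Step 1:
n(T) = 14.86 mol
n(Z) = 2812 / 180.30 = 15.60 mol
n/ν → T: 4.953, Z: 7.800; T is limiting.
n(G) produced = (3/3) × 14.86 = 14.86 mol
Step 2:
n(G) available = 14.86 mol
n(E) = 1840 / 204.70 = 8.989 mol
n/ν → G: 14.86, E: 8.989; E is limiting.
n(A) = (1/1) × 8.989 = 8.989 mol
mass = 8.989 × 494.40 = 4444 g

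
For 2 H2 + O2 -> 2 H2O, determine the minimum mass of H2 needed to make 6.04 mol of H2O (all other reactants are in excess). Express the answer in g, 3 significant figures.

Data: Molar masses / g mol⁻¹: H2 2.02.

12.2 g

n(H2O) = 6.040 mol
n(H2) = (2/2) × 6.040 = 6.040 mol
mass = 6.040 × 2.02 = 12.20 g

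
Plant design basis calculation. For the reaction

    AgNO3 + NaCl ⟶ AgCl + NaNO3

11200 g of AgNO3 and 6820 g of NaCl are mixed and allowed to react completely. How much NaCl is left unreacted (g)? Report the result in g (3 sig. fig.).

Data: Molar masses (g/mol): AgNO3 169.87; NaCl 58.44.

2970 g

n(AgNO3) = 11200 / 169.87 = 65.93 mol
n(NaCl) = 6820 / 58.44 = 116.7 mol
n/ν → AgNO3: 65.93, NaCl: 116.7; AgNO3 is limiting.
NaCl consumed = (1/1) × 65.93 = 65.93 mol
NaCl remaining = 116.7 − 65.93 = 50.77 mol
mass = 50.77 × 58.44 = 2967 g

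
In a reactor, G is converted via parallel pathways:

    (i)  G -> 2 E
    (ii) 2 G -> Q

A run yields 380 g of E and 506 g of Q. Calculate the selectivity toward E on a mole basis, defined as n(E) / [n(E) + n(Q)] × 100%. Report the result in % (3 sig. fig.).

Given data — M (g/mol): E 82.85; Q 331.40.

75.0 %

n(E) = 380 / 82.85 = 4.587 mol
n(Q) = 506 / 331.40 = 1.527 mol
selectivity = 4.587/(4.587+1.527) × 100 = 75.02 %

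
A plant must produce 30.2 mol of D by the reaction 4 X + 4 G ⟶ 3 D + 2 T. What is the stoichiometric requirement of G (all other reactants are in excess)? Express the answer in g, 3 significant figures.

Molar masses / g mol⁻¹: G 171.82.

n(D) = 30.20 mol
n(G) = (4/3) × 30.20 = 40.27 mol
mass = 40.27 × 171.82 = 6919 g

6920 g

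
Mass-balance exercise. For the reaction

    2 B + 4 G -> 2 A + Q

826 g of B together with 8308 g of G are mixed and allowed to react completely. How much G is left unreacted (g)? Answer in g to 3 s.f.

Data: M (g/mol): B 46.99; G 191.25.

n(B) = 826.0 / 46.99 = 17.58 mol
n(G) = 8308 / 191.25 = 43.44 mol
n/ν for B = 17.58/2 = 8.790
n/ν for G = 43.44/4 = 10.86
Smallest n/ν is B → limiting reagent.
G consumed = (4/2) × 17.58 = 35.16 mol
G remaining = 43.44 − 35.16 = 8.280 mol
mass = 8.280 × 191.25 = 1584 g

1580 g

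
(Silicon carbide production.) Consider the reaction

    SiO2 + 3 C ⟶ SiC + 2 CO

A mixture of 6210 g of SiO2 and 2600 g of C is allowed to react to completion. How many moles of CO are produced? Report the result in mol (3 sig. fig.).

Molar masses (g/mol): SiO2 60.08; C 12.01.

n(SiO2) = 6210 / 60.08 = 103.4 mol
n(C) = 2600 / 12.01 = 216.5 mol
n/ν for SiO2 = 103.4/1 = 103.4
n/ν for C = 216.5/3 = 72.17
Smallest n/ν is C → limiting reagent.
n(CO) = (2/3) × 216.5 = 144.3 mol

144 mol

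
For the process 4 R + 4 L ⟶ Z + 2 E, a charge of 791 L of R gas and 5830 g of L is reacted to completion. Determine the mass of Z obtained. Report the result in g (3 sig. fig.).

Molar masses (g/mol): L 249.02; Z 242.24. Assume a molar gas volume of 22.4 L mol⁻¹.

n(R) = 791.0 / 22.4 = 35.31 mol
n(L) = 5830 / 249.02 = 23.41 mol
n/ν for R = 35.31/4 = 8.828
n/ν for L = 23.41/4 = 5.853
Smallest n/ν is L → limiting reagent.
n(Z) = (1/4) × 23.41 = 5.853 mol
mass = 5.853 × 242.24 = 1418 g

1420 g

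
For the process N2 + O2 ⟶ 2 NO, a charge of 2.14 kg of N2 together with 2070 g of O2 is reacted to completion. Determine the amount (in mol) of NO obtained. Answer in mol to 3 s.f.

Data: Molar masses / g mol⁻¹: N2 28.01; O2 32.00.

n(N2) = 2.140×1000 / 28.01 = 76.40 mol
n(O2) = 2070 / 32.00 = 64.69 mol
n/ν → N2: 76.40, O2: 64.69; O2 is limiting.
n(NO) = (2/1) × 64.69 = 129.4 mol

129 mol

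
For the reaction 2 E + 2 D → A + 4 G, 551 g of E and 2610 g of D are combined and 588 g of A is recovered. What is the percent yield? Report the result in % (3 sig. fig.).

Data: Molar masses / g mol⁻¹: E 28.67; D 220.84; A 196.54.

50.6 %

n(E) = 551.0 / 28.67 = 19.22 mol
n(D) = 2610 / 220.84 = 11.82 mol
n/ν → E: 9.610, D: 5.910; D is limiting.
theoretical n(A) = (1/2) × 11.82 = 5.910 mol → 1162 g
% yield = 588 / 1162 × 100 = 50.60 %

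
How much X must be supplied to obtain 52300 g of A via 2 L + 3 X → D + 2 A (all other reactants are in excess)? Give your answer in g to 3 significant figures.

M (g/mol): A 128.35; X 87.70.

53600 g

n(A) = 52300 / 128.35 = 407.5 mol
n(X) = (3/2) × 407.5 = 611.3 mol
mass = 611.3 × 87.70 = 53610 g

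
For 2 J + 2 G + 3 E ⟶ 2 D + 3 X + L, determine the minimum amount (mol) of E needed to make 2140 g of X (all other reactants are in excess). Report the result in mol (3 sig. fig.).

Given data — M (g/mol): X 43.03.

49.7 mol

n(X) = 2140 / 43.03 = 49.73 mol
n(E) = (3/3) × 49.73 = 49.73 mol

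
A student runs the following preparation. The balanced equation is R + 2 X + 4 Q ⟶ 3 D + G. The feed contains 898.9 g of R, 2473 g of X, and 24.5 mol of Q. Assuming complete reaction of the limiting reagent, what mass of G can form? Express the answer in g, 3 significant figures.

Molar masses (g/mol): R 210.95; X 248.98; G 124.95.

n(R) = 898.9 / 210.95 = 4.261 mol
n(X) = 2473 / 248.98 = 9.933 mol
n(Q) = 24.50 mol
n/ν for R = 4.261/1 = 4.261
n/ν for X = 9.933/2 = 4.967
n/ν for Q = 24.50/4 = 6.125
Smallest n/ν is R → limiting reagent.
n(G) = (1/1) × 4.261 = 4.261 mol
mass = 4.261 × 124.95 = 532.4 g

532 g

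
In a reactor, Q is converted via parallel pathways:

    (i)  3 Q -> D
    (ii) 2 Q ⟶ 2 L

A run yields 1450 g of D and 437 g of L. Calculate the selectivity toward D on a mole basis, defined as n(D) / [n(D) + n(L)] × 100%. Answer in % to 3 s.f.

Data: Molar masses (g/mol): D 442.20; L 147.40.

n(D) = 1450 / 442.20 = 3.279 mol
n(L) = 437 / 147.40 = 2.965 mol
selectivity = 3.279/(3.279+2.965) × 100 = 52.51 %

52.5 %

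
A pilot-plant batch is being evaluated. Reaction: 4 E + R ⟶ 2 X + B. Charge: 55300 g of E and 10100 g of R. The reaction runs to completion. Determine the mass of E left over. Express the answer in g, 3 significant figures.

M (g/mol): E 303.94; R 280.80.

n(E) = 55300 / 303.94 = 181.9 mol
n(R) = 10100 / 280.80 = 35.97 mol
n/ν → E: 45.48, R: 35.97; R is limiting.
E consumed = (4/1) × 35.97 = 143.9 mol
E remaining = 181.9 − 143.9 = 38.00 mol
mass = 38.00 × 303.94 = 11550 g

11600 g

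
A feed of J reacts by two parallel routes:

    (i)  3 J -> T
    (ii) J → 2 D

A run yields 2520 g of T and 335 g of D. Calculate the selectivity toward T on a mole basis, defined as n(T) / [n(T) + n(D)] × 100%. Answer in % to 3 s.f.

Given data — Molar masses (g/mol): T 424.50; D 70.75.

55.6 %

n(T) = 2520 / 424.50 = 5.936 mol
n(D) = 335 / 70.75 = 4.735 mol
selectivity = 5.936/(5.936+4.735) × 100 = 55.63 %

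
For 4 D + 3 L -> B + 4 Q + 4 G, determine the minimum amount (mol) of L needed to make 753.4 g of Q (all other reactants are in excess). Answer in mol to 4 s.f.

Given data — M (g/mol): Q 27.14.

n(Q) = 753.4 / 27.14 = 27.76 mol
n(L) = (3/4) × 27.76 = 20.82 mol

20.82 mol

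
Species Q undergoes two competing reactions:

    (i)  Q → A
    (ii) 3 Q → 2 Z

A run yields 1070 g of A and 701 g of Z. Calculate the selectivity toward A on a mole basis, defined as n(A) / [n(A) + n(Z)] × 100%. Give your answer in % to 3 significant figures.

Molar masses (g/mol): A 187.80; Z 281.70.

n(A) = 1070 / 187.80 = 5.698 mol
n(Z) = 701 / 281.70 = 2.488 mol
selectivity = 5.698/(5.698+2.488) × 100 = 69.61 %

69.6 %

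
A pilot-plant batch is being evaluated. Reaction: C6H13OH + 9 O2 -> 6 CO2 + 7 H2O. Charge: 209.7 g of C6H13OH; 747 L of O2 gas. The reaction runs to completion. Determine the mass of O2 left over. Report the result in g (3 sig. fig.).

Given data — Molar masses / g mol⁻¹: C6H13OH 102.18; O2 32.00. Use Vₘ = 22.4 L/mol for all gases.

476 g

n(C6H13OH) = 209.7 / 102.18 = 2.052 mol
n(O2) = 747.0 / 22.4 = 33.35 mol
n/ν for C6H13OH = 2.052/1 = 2.052
n/ν for O2 = 33.35/9 = 3.706
Smallest n/ν is C6H13OH → limiting reagent.
O2 consumed = (9/1) × 2.052 = 18.47 mol
O2 remaining = 33.35 − 18.47 = 14.88 mol
mass = 14.88 × 32.00 = 476.2 g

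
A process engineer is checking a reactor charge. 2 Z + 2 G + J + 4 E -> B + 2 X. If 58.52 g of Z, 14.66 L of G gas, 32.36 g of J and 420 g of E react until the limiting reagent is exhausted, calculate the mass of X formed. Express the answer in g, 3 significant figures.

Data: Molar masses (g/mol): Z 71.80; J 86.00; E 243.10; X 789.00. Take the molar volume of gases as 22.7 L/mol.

510 g

n(Z) = 58.52 / 71.80 = 0.8150 mol
n(G) = 14.66 / 22.7 = 0.6458 mol
n(J) = 32.36 / 86.00 = 0.3763 mol
n(E) = 420.0 / 243.10 = 1.728 mol
n/ν → Z: 0.4075, G: 0.3229, J: 0.3763, E: 0.4320; G is limiting.
n(X) = (2/2) × 0.6458 = 0.6458 mol
mass = 0.6458 × 789.00 = 509.5 g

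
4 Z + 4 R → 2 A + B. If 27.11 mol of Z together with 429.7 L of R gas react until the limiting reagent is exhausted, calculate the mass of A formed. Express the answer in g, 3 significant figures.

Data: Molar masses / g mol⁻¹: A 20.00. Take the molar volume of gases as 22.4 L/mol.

n(Z) = 27.11 mol
n(R) = 429.7 / 22.4 = 19.18 mol
n/ν for Z = 27.11/4 = 6.778
n/ν for R = 19.18/4 = 4.795
Smallest n/ν is R → limiting reagent.
n(A) = (2/4) × 19.18 = 9.590 mol
mass = 9.590 × 20.00 = 191.8 g

192 g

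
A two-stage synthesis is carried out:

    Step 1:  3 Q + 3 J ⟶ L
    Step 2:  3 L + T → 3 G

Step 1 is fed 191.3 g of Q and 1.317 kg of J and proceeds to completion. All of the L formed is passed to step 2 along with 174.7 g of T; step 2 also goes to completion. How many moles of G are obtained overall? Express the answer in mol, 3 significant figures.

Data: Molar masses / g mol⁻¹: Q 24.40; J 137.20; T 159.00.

Step 1:
n(Q) = 191.3 / 24.40 = 7.840 mol
n(J) = 1.317×1000 / 137.20 = 9.599 mol
n/ν for Q = 7.840/3 = 2.613
n/ν for J = 9.599/3 = 3.200
Smallest n/ν is Q → limiting reagent.
n(L) produced = (1/3) × 7.840 = 2.613 mol
Step 2:
n(L) available = 2.613 mol
n(T) = 174.7 / 159.00 = 1.099 mol
n/ν for L = 2.613/3 = 0.8710
n/ν for T = 1.099/1 = 1.099
Smallest n/ν is L → limiting reagent.
n(G) = (3/3) × 2.613 = 2.613 mol

2.61 mol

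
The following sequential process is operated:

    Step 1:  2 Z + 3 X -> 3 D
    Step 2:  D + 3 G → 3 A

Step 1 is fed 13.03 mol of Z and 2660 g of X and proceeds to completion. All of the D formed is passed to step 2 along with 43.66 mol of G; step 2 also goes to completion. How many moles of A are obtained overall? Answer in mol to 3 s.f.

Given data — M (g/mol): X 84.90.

43.7 mol

Step 1:
n(Z) = 13.03 mol
n(X) = 2660 / 84.90 = 31.33 mol
n/ν for Z = 13.03/2 = 6.515
n/ν for X = 31.33/3 = 10.44
Smallest n/ν is Z → limiting reagent.
n(D) produced = (3/2) × 13.03 = 19.55 mol
Step 2:
n(D) available = 19.55 mol
n(G) = 43.66 mol
n/ν for D = 19.55/1 = 19.55
n/ν for G = 43.66/3 = 14.55
Smallest n/ν is G → limiting reagent.
n(A) = (3/3) × 43.66 = 43.66 mol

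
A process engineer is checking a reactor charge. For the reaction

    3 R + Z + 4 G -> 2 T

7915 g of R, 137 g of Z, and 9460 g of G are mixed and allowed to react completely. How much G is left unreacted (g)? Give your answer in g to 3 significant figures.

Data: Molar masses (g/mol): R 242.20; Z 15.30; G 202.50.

n(R) = 7915 / 242.20 = 32.68 mol
n(Z) = 137.0 / 15.30 = 8.954 mol
n(G) = 9460 / 202.50 = 46.72 mol
n/ν for R = 32.68/3 = 10.89
n/ν for Z = 8.954/1 = 8.954
n/ν for G = 46.72/4 = 11.68
Smallest n/ν is Z → limiting reagent.
G consumed = (4/1) × 8.954 = 35.82 mol
G remaining = 46.72 − 35.82 = 10.90 mol
mass = 10.90 × 202.50 = 2207 g

2210 g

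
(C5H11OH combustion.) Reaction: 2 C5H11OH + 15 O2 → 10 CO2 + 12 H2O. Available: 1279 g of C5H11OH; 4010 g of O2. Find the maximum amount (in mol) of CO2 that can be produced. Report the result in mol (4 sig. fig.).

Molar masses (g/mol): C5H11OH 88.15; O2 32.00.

n(C5H11OH) = 1279 / 88.15 = 14.51 mol
n(O2) = 4010 / 32.00 = 125.3 mol
n/ν → C5H11OH: 7.255, O2: 8.353; C5H11OH is limiting.
n(CO2) = (10/2) × 14.51 = 72.55 mol

72.55 mol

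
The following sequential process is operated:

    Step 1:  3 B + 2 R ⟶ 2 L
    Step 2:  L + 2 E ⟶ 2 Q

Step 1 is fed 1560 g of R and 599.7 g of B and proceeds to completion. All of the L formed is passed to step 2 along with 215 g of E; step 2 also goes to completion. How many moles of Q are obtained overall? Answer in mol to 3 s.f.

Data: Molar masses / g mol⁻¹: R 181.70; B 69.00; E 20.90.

10.3 mol

Step 1:
n(R) = 1560 / 181.70 = 8.586 mol
n(B) = 599.7 / 69.00 = 8.691 mol
n/ν → R: 4.293, B: 2.897; B is limiting.
n(L) produced = (2/3) × 8.691 = 5.794 mol
Step 2:
n(L) available = 5.794 mol
n(E) = 215.0 / 20.90 = 10.29 mol
n/ν → L: 5.794, E: 5.145; E is limiting.
n(Q) = (2/2) × 10.29 = 10.29 mol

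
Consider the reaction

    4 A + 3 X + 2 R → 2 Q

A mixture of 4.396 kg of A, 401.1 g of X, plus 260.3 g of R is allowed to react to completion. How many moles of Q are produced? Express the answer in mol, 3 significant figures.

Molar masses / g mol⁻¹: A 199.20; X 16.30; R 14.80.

11.0 mol

n(A) = 4.396×1000 / 199.20 = 22.07 mol
n(X) = 401.1 / 16.30 = 24.61 mol
n(R) = 260.3 / 14.80 = 17.59 mol
n/ν → A: 5.518, X: 8.203, R: 8.795; A is limiting.
n(Q) = (2/4) × 22.07 = 11.04 mol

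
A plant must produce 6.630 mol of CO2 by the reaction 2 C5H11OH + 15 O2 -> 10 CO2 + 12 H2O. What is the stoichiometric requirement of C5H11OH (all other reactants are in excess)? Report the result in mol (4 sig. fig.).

1.326 mol

n(CO2) = 6.630 mol
n(C5H11OH) = (2/10) × 6.630 = 1.326 mol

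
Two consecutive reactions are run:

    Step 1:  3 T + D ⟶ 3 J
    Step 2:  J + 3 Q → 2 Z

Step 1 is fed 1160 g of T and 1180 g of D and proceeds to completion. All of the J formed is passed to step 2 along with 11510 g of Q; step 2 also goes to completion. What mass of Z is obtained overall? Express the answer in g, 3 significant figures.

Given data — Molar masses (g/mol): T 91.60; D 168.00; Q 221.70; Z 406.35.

10300 g

Step 1:
n(T) = 1160 / 91.60 = 12.66 mol
n(D) = 1180 / 168.00 = 7.024 mol
n/ν → T: 4.220, D: 7.024; T is limiting.
n(J) produced = (3/3) × 12.66 = 12.66 mol
Step 2:
n(J) available = 12.66 mol
n(Q) = 11510 / 221.70 = 51.92 mol
n/ν → J: 12.66, Q: 17.31; J is limiting.
n(Z) = (2/1) × 12.66 = 25.32 mol
mass = 25.32 × 406.35 = 10290 g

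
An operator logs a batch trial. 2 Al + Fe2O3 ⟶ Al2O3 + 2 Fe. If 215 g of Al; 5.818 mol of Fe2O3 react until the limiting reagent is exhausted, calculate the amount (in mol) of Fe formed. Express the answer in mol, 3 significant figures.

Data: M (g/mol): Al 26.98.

n(Al) = 215.0 / 26.98 = 7.969 mol
n(Fe2O3) = 5.818 mol
n/ν for Al = 7.969/2 = 3.985
n/ν for Fe2O3 = 5.818/1 = 5.818
Smallest n/ν is Al → limiting reagent.
n(Fe) = (2/2) × 7.969 = 7.969 mol

7.97 mol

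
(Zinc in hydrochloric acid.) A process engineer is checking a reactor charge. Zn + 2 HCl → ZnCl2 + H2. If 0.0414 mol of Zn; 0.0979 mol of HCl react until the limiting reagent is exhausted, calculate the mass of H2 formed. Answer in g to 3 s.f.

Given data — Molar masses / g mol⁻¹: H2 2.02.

n(Zn) = 0.04140 mol
n(HCl) = 0.09790 mol
n/ν for Zn = 0.04140/1 = 0.04140
n/ν for HCl = 0.09790/2 = 0.04895
Smallest n/ν is Zn → limiting reagent.
n(H2) = (1/1) × 0.04140 = 0.04140 mol
mass = 0.04140 × 2.02 = 0.08363 g

0.0836 g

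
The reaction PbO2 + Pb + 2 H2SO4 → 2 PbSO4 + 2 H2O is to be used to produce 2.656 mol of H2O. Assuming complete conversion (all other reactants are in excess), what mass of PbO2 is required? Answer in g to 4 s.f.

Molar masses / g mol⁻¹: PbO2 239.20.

317.7 g

n(H2O) = 2.656 mol
n(PbO2) = (1/2) × 2.656 = 1.328 mol
mass = 1.328 × 239.20 = 317.7 g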